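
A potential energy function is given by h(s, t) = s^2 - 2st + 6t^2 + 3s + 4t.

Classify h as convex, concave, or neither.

convex

h is quadratic, so its Hessian is the constant matrix H = [[2, -2], [-2, 12]].
det(H) = 20, tr(H) = 14.
det(H) > 0 and tr(H) > 0, so H is positive definite everywhere: convex.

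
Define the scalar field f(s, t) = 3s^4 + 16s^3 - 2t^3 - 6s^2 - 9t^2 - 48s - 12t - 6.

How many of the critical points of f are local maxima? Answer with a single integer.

f separates as a function of s plus a function of t, so ∇f=0 decouples.
∂f/∂s = 12(s - 1)(s + 1)(s + 4) = 0 at s ∈ {-4, -1, 1}; ∂f/∂t = -6(t + 1)(t + 2) = 0 at t ∈ {-2, -1}.
The Hessian is diagonal: diag(f_ss, f_tt). Second derivatives: f_ss(-4)=180, f_ss(-1)=-72, f_ss(1)=120; f_tt(-2)=6, f_tt(-1)=-6.
Local maxima occur where both diagonal entries negative: (-1, -1). Count: 1.

1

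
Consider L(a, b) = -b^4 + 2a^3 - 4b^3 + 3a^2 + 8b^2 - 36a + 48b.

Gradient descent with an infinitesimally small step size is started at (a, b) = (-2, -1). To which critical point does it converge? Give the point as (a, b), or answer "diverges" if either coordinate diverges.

L is separable, so gradient descent decouples: a follows -∂L/∂a, b follows -∂L/∂b.
∂L/∂a = 6(a - 2)(a + 3); at a=-2 this is -24, so a increases.
∂L/∂b = -4(b - 2)(b + 2)(b + 3); at b=-1 this is 24, so b decreases.
a converges to its nearest critical value 2 (a local min of the a-part); b converges to -2. The iterate converges to (2, -2).

(2, -2)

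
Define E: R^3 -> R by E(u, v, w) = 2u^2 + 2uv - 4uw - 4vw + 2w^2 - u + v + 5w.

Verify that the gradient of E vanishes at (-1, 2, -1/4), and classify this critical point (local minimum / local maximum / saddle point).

saddle point

∇E = (4u + 2v - 4w - 1, 2u - 4w + 1, -4u - 4v + 4w + 5); substituting (-1, 2, -1/4) gives ∇E = (0, 0, 0), so (-1, 2, -1/4) is indeed a critical point.
The Hessian is constant: H = [[4, 2, -4], [2, 0, -4], [-4, -4, 4]].
Leading principal minors: Δ₁ = 4, Δ₂ = -4, Δ₃ = -16.
The minors fit neither the all-positive nor the alternating-sign pattern, so H is indefinite: a saddle point.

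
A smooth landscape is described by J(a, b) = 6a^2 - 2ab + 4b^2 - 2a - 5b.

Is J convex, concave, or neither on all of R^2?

J is quadratic, so its Hessian is the constant matrix H = [[12, -2], [-2, 8]].
det(H) = 92, tr(H) = 20.
det(H) > 0 and tr(H) > 0, so H is positive definite everywhere: convex.

convex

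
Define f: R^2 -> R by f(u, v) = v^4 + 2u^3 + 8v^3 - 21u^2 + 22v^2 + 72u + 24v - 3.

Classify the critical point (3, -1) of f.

The mixed partial ∂²f/∂u∂v is 0, so the Hessian at any point is diag(f_uu, f_vv) = diag(6(2u - 7), 4(3v^2 + 12v + 11)).
At (3, -1): H = diag(-6, 8).
The eigenvalues have opposite signs, so H is indefinite: a saddle point.

saddle point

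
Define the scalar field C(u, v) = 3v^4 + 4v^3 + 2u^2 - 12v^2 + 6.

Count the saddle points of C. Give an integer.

C separates as a function of u plus a function of v, so ∇C=0 decouples.
∂C/∂u = 4u = 0 at u ∈ {0}; ∂C/∂v = 12v(v - 1)(v + 2) = 0 at v ∈ {-2, 0, 1}.
The Hessian is diagonal: diag(C_uu, C_vv). Second derivatives: C_uu(0)=4; C_vv(-2)=72, C_vv(0)=-24, C_vv(1)=36.
Saddle points occur where the two diagonal entries have opposite signs: (0, 0). Count: 1.

1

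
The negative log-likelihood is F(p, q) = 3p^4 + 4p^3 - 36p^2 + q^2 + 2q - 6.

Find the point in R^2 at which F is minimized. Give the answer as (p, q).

(-3, -1)

F(p,q) separates as A(p) + B(q) − 6, so its minimum is min A + min B − 6.
A'(p) = 12p(p - 2)(p + 3) vanishes at p ∈ {-3, 0, 2}; B'(q) = 2q + 2 vanishes at q ∈ {-1}.
Local minima of A (where A''>0): A(-3)=-189, A(2)=-64. Local minima of B: B(-1)=-1.
So the global minimum of F is A(-3) + B(-1) − 6 = -189 − 1 − 6 = -196, attained at (-3, -1).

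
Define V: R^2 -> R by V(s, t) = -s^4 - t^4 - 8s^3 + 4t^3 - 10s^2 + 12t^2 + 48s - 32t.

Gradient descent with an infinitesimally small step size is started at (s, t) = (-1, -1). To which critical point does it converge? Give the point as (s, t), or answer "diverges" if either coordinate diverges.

(-3, 1)

V is separable, so gradient descent decouples: s follows -∂V/∂s, t follows -∂V/∂t.
∂V/∂s = -4(s - 1)(s + 3)(s + 4); at s=-1 this is 48, so s decreases.
∂V/∂t = -4(t - 4)(t - 1)(t + 2); at t=-1 this is -40, so t increases.
s converges to its nearest critical value -3 (a local min of the s-part); t converges to 1. The iterate converges to (-3, 1).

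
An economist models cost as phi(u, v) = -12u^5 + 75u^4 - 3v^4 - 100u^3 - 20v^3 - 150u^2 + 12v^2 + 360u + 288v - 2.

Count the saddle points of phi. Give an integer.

6

phi separates as a function of u plus a function of v, so ∇phi=0 decouples.
∂phi/∂u = -60(u - 3)(u - 2)(u - 1)(u + 1) = 0 at u ∈ {-1, 1, 2, 3}; ∂phi/∂v = -12(v - 2)(v + 3)(v + 4) = 0 at v ∈ {-4, -3, 2}.
The Hessian is diagonal: diag(phi_uu, phi_vv). Second derivatives: phi_uu(-1)=1440, phi_uu(1)=-240, phi_uu(2)=180, phi_uu(3)=-480; phi_vv(-4)=-72, phi_vv(-3)=60, phi_vv(2)=-360.
Saddle points occur where the two diagonal entries have opposite signs: (-1, -4), (-1, 2), (1, -3), (2, -4), (2, 2), (3, -3). Count: 6.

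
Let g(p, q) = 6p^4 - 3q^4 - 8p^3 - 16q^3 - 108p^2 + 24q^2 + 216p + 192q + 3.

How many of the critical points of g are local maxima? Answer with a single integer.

2

g separates as a function of p plus a function of q, so ∇g=0 decouples.
∂g/∂p = 24(p - 3)(p - 1)(p + 3) = 0 at p ∈ {-3, 1, 3}; ∂g/∂q = -12(q - 2)(q + 2)(q + 4) = 0 at q ∈ {-4, -2, 2}.
The Hessian is diagonal: diag(g_pp, g_qq). Second derivatives: g_pp(-3)=576, g_pp(1)=-192, g_pp(3)=288; g_qq(-4)=-144, g_qq(-2)=96, g_qq(2)=-288.
Local maxima occur where both diagonal entries negative: (1, -4), (1, 2). Count: 2.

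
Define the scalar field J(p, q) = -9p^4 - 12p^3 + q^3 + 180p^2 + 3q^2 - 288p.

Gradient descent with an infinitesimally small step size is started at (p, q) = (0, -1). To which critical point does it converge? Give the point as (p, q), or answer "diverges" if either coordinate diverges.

(1, 0)

J is separable, so gradient descent decouples: p follows -∂J/∂p, q follows -∂J/∂q.
∂J/∂p = -36(p - 2)(p - 1)(p + 4); at p=0 this is -288, so p increases.
∂J/∂q = 3q(q + 2); at q=-1 this is -3, so q increases.
p converges to its nearest critical value 1 (a local min of the p-part); q converges to 0. The iterate converges to (1, 0).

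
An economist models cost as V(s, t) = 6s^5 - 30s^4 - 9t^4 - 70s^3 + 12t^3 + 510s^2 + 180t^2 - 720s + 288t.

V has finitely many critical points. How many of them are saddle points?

6

V separates as a function of s plus a function of t, so ∇V=0 decouples.
∂V/∂s = 30(s - 4)(s - 2)(s - 1)(s + 3) = 0 at s ∈ {-3, 1, 2, 4}; ∂V/∂t = -36(t - 4)(t + 1)(t + 2) = 0 at t ∈ {-2, -1, 4}.
The Hessian is diagonal: diag(V_ss, V_tt). Second derivatives: V_ss(-3)=-4200, V_ss(1)=360, V_ss(2)=-300, V_ss(4)=1260; V_tt(-2)=-216, V_tt(-1)=180, V_tt(4)=-1080.
Saddle points occur where the two diagonal entries have opposite signs: (-3, -1), (1, -2), (1, 4), (2, -1), (4, -2), (4, 4). Count: 6.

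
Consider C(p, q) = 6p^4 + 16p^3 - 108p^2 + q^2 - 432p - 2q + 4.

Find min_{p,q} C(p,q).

C(p,q) separates as A(p) + B(q) + 4, so its minimum is min A + min B + 4.
A'(p) = 24(p - 3)(p + 2)(p + 3) vanishes at p ∈ {-3, -2, 3}; B'(q) = 2q - 2 vanishes at q ∈ {1}.
Local minima of A (where A''>0): A(-3)=378, A(3)=-1350. Local minima of B: B(1)=-1.
So the global minimum of C is A(3) + B(1) + 4 = -1350 − 1 + 4 = -1347, attained at (3, 1).

-1347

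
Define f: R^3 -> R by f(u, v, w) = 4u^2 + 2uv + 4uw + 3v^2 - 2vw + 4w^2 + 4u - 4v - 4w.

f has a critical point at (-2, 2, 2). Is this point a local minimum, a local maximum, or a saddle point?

The Hessian is constant: H = [[8, 2, 4], [2, 6, -2], [4, -2, 8]].
Leading principal minors: Δ₁ = 8, Δ₂ = 44, Δ₃ = 192.
All leading minors are positive, so H is positive definite: a local minimum.

local minimum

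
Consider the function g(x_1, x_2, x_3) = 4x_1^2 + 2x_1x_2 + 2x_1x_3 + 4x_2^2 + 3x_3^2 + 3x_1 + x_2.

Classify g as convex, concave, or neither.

convex

g is quadratic, so its Hessian is the constant matrix H = [[8, 2, 2], [2, 8, 0], [2, 0, 6]].
Leading principal minors: 8, 60, 328.
All positive ⇒ H ≻ 0 ⇒ convex.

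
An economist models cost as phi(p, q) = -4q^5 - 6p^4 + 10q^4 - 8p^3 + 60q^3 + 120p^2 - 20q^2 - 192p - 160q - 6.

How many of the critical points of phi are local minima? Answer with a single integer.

phi separates as a function of p plus a function of q, so ∇phi=0 decouples.
∂phi/∂p = -24(p - 2)(p - 1)(p + 4) = 0 at p ∈ {-4, 1, 2}; ∂phi/∂q = -20(q - 4)(q - 1)(q + 1)(q + 2) = 0 at q ∈ {-2, -1, 1, 4}.
The Hessian is diagonal: diag(phi_pp, phi_qq). Second derivatives: phi_pp(-4)=-720, phi_pp(1)=120, phi_pp(2)=-144; phi_qq(-2)=360, phi_qq(-1)=-200, phi_qq(1)=360, phi_qq(4)=-1800.
Local minima occur where both diagonal entries positive: (1, -2), (1, 1). Count: 2.

2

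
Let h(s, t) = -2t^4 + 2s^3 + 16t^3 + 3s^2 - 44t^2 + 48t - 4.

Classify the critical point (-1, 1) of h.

The mixed partial ∂²h/∂s∂t is 0, so the Hessian at any point is diag(h_ss, h_tt) = diag(6(2s + 1), 8(-3t^2 + 12t - 11)).
At (-1, 1): H = diag(-6, -16).
Both eigenvalues are negative, so H is negative definite: a local maximum.

local maximum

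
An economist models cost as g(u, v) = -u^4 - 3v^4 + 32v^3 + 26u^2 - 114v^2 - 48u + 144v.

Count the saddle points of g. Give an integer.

g separates as a function of u plus a function of v, so ∇g=0 decouples.
∂g/∂u = -4(u - 3)(u - 1)(u + 4) = 0 at u ∈ {-4, 1, 3}; ∂g/∂v = -12(v - 4)(v - 3)(v - 1) = 0 at v ∈ {1, 3, 4}.
The Hessian is diagonal: diag(g_uu, g_vv). Second derivatives: g_uu(-4)=-140, g_uu(1)=40, g_uu(3)=-56; g_vv(1)=-72, g_vv(3)=24, g_vv(4)=-36.
Saddle points occur where the two diagonal entries have opposite signs: (-4, 3), (1, 1), (1, 4), (3, 3). Count: 4.

4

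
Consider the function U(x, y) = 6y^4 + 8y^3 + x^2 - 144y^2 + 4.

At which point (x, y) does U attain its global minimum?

(0, -4)

U(x,y) separates as P(x) + Q(y) + 4, so its minimum is min P + min Q + 4.
P'(x) = 2x vanishes at x ∈ {0}; Q'(y) = 24y(y - 3)(y + 4) vanishes at y ∈ {-4, 0, 3}.
Local minima of P (where P''>0): P(0)=0. Local minima of Q: Q(-4)=-1280, Q(3)=-594.
So the global minimum of U is P(0) + Q(-4) + 4 = 0 − 1280 + 4 = -1276, attained at (0, -4).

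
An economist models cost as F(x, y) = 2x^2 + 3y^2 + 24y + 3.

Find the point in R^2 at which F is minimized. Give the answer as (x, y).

(0, -4)

F(x,y) separates as P(x) + Q(y) + 3, so its minimum is min P + min Q + 3.
P'(x) = 4x vanishes at x ∈ {0}; Q'(y) = 6y + 24 vanishes at y ∈ {-4}.
Local minima of P (where P''>0): P(0)=0. Local minima of Q: Q(-4)=-48.
So the global minimum of F is P(0) + Q(-4) + 3 = 0 − 48 + 3 = -45, attained at (0, -4).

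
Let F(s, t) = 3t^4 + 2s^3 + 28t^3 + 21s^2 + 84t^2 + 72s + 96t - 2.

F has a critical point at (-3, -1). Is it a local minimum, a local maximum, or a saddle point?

local minimum

The mixed partial ∂²F/∂s∂t is 0, so the Hessian at any point is diag(F_ss, F_tt) = diag(6(2s + 7), 12(3t^2 + 14t + 14)).
At (-3, -1): H = diag(6, 36).
Both eigenvalues are positive, so H is positive definite: a local minimum.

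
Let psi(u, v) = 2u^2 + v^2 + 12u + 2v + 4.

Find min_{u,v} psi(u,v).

-15

psi(u,v) separates as P(u) + Q(v) + 4, so its minimum is min P + min Q + 4.
P'(u) = 4u + 12 vanishes at u ∈ {-3}; Q'(v) = 2v + 2 vanishes at v ∈ {-1}.
Local minima of P (where P''>0): P(-3)=-18. Local minima of Q: Q(-1)=-1.
So the global minimum of psi is P(-3) + Q(-1) + 4 = -18 − 1 + 4 = -15, attained at (-3, -1).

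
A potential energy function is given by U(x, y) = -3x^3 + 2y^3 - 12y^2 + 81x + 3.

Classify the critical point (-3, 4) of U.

local minimum

The mixed partial ∂²U/∂x∂y is 0, so the Hessian at any point is diag(U_xx, U_yy) = diag(-18x, 12(y - 2)).
At (-3, 4): H = diag(54, 24).
Both eigenvalues are positive, so H is positive definite: a local minimum.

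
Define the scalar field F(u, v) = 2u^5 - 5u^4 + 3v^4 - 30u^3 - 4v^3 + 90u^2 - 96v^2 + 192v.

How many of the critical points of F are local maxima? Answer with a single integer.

2

F separates as a function of u plus a function of v, so ∇F=0 decouples.
∂F/∂u = 10u(u - 3)(u - 2)(u + 3) = 0 at u ∈ {-3, 0, 2, 3}; ∂F/∂v = 12(v - 4)(v - 1)(v + 4) = 0 at v ∈ {-4, 1, 4}.
The Hessian is diagonal: diag(F_uu, F_vv). Second derivatives: F_uu(-3)=-900, F_uu(0)=180, F_uu(2)=-100, F_uu(3)=180; F_vv(-4)=480, F_vv(1)=-180, F_vv(4)=288.
Local maxima occur where both diagonal entries negative: (-3, 1), (2, 1). Count: 2.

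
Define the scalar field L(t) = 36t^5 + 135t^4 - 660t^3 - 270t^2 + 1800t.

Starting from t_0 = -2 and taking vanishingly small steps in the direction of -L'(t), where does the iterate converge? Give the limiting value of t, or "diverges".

-1

L'(t) = 180(t - 2)(t - 1)(t + 1)(t + 5), so L'(-2) = -6480.
Gradient descent moves in the -L' direction, i.e. t is increasing.
The nearest critical point in that direction is t = -1, where L'' = 4320 > 0 (a local minimum). The iterate converges there.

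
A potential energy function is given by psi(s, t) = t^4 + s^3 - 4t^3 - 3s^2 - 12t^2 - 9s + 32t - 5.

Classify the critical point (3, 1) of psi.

The mixed partial ∂²psi/∂s∂t is 0, so the Hessian at any point is diag(psi_ss, psi_tt) = diag(6(s - 1), 12(t^2 - 2t - 2)).
At (3, 1): H = diag(12, -36).
The eigenvalues have opposite signs, so H is indefinite: a saddle point.

saddle point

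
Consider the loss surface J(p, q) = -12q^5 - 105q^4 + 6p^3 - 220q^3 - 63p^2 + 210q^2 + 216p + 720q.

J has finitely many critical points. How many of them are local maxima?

J separates as a function of p plus a function of q, so ∇J=0 decouples.
∂J/∂p = 18(p - 4)(p - 3) = 0 at p ∈ {3, 4}; ∂J/∂q = -60(q - 1)(q + 1)(q + 3)(q + 4) = 0 at q ∈ {-4, -3, -1, 1}.
The Hessian is diagonal: diag(J_pp, J_qq). Second derivatives: J_pp(3)=-18, J_pp(4)=18; J_qq(-4)=900, J_qq(-3)=-480, J_qq(-1)=720, J_qq(1)=-2400.
Local maxima occur where both diagonal entries negative: (3, -3), (3, 1). Count: 2.

2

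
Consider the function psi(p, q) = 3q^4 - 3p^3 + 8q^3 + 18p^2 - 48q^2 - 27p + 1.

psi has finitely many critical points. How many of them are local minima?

psi separates as a function of p plus a function of q, so ∇psi=0 decouples.
∂psi/∂p = -9(p - 3)(p - 1) = 0 at p ∈ {1, 3}; ∂psi/∂q = 12q(q - 2)(q + 4) = 0 at q ∈ {-4, 0, 2}.
The Hessian is diagonal: diag(psi_pp, psi_qq). Second derivatives: psi_pp(1)=18, psi_pp(3)=-18; psi_qq(-4)=288, psi_qq(0)=-96, psi_qq(2)=144.
Local minima occur where both diagonal entries positive: (1, -4), (1, 2). Count: 2.

2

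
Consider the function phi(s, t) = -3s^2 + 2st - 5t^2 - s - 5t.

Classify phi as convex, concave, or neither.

phi is quadratic, so its Hessian is the constant matrix H = [[-6, 2], [2, -10]].
det(H) = 56, tr(H) = -16.
det(H) > 0 and tr(H) < 0, so H is negative definite everywhere: concave.

concave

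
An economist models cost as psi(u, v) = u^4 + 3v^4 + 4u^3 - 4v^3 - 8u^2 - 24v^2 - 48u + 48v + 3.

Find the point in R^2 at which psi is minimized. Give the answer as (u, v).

(2, -2)

psi(u,v) separates as P(u) + Q(v) + 3, so its minimum is min P + min Q + 3.
P'(u) = 4(u - 2)(u + 2)(u + 3) vanishes at u ∈ {-3, -2, 2}; Q'(v) = 12(v - 2)(v - 1)(v + 2) vanishes at v ∈ {-2, 1, 2}.
Local minima of P (where P''>0): P(-3)=45, P(2)=-80. Local minima of Q: Q(-2)=-112, Q(2)=16.
So the global minimum of psi is P(2) + Q(-2) + 3 = -80 − 112 + 3 = -189, attained at (2, -2).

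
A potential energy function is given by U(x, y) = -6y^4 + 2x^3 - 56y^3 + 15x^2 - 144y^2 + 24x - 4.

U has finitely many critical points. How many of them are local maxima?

2

U separates as a function of x plus a function of y, so ∇U=0 decouples.
∂U/∂x = 6(x + 1)(x + 4) = 0 at x ∈ {-4, -1}; ∂U/∂y = -24y(y + 3)(y + 4) = 0 at y ∈ {-4, -3, 0}.
The Hessian is diagonal: diag(U_xx, U_yy). Second derivatives: U_xx(-4)=-18, U_xx(-1)=18; U_yy(-4)=-96, U_yy(-3)=72, U_yy(0)=-288.
Local maxima occur where both diagonal entries negative: (-4, -4), (-4, 0). Count: 2.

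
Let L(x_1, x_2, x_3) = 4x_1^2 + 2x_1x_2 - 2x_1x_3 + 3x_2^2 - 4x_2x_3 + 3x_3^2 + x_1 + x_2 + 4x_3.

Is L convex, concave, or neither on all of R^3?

convex

L is quadratic, so its Hessian is the constant matrix H = [[8, 2, -2], [2, 6, -4], [-2, -4, 6]].
Leading principal minors: 8, 44, 144.
All positive ⇒ H ≻ 0 ⇒ convex.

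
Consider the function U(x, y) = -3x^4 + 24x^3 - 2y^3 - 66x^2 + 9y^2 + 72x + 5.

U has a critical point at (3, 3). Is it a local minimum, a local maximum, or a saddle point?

local maximum

The mixed partial ∂²U/∂x∂y is 0, so the Hessian at any point is diag(U_xx, U_yy) = diag(12(-3x^2 + 12x - 11), 6(-2y + 3)).
At (3, 3): H = diag(-24, -18).
Both eigenvalues are negative, so H is negative definite: a local maximum.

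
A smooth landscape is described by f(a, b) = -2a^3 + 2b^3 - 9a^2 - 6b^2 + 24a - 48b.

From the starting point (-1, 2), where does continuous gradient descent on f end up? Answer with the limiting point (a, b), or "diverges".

(-4, 4)

f is separable, so gradient descent decouples: a follows -∂f/∂a, b follows -∂f/∂b.
∂f/∂a = -6(a - 1)(a + 4); at a=-1 this is 36, so a decreases.
∂f/∂b = 6(b - 4)(b + 2); at b=2 this is -48, so b increases.
a converges to its nearest critical value -4 (a local min of the a-part); b converges to 4. The iterate converges to (-4, 4).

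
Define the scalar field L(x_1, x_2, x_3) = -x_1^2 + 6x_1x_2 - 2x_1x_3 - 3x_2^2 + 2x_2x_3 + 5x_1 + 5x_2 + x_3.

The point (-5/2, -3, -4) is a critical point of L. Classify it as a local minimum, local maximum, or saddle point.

The Hessian is constant: H = [[-2, 6, -2], [6, -6, 2], [-2, 2, 0]].
Leading principal minors: Δ₁ = -2, Δ₂ = -24, Δ₃ = -16.
The minors fit neither the all-positive nor the alternating-sign pattern, so H is indefinite: a saddle point.

saddle point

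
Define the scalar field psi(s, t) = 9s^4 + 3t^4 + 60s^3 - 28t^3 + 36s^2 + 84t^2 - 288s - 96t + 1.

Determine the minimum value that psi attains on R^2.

psi(s,t) separates as P(s) + Q(t) + 1, so its minimum is min P + min Q + 1.
P'(s) = 36(s - 1)(s + 2)(s + 4) vanishes at s ∈ {-4, -2, 1}; Q'(t) = 12(t - 4)(t - 2)(t - 1) vanishes at t ∈ {1, 2, 4}.
Local minima of P (where P''>0): P(-4)=192, P(1)=-183. Local minima of Q: Q(1)=-37, Q(4)=-64.
So the global minimum of psi is P(1) + Q(4) + 1 = -183 − 64 + 1 = -246, attained at (1, 4).

-246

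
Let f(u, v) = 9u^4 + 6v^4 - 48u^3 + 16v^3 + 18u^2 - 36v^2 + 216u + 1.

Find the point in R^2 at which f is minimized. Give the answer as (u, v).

(-1, -3)

f(u,v) separates as P(u) + Q(v) + 1, so its minimum is min P + min Q + 1.
P'(u) = 36(u - 3)(u - 2)(u + 1) vanishes at u ∈ {-1, 2, 3}; Q'(v) = 24v(v - 1)(v + 3) vanishes at v ∈ {-3, 0, 1}.
Local minima of P (where P''>0): P(-1)=-141, P(3)=243. Local minima of Q: Q(-3)=-270, Q(1)=-14.
So the global minimum of f is P(-1) + Q(-3) + 1 = -141 − 270 + 1 = -410, attained at (-1, -3).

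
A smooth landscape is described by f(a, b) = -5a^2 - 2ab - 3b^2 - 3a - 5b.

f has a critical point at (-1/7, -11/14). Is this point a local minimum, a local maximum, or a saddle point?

local maximum

The Hessian of f is constant: H = [[-10, -2], [-2, -6]].
det(H) = (-10)·(-6) − (-2)² = 56.
det(H) > 0 and tr(H) = -16 < 0, so H is negative definite and the point is a local maximum.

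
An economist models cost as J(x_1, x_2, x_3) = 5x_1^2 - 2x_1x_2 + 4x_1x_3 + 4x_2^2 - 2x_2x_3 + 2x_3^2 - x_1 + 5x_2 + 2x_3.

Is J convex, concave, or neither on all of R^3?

convex

J is quadratic, so its Hessian is the constant matrix H = [[10, -2, 4], [-2, 8, -2], [4, -2, 4]].
Leading principal minors: 10, 76, 168.
All positive ⇒ H ≻ 0 ⇒ convex.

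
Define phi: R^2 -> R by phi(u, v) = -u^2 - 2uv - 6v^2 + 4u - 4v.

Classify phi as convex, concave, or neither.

concave

phi is quadratic, so its Hessian is the constant matrix H = [[-2, -2], [-2, -12]].
det(H) = 20, tr(H) = -14.
det(H) > 0 and tr(H) < 0, so H is negative definite everywhere: concave.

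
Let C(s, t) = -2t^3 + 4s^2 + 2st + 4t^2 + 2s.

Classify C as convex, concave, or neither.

neither

The term -2t^3 is cubic, so the Hessian is not constant.
∂²C/∂t² = -12t + 8, which takes both signs as t varies (negative for sufficiently large t). A diagonal entry of the Hessian changing sign means the Hessian is neither positive- nor negative-semidefinite on all of R^2.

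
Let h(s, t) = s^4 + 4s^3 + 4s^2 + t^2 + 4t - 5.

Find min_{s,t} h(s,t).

h(s,t) separates as P(s) + Q(t) − 5, so its minimum is min P + min Q − 5.
P'(s) = 4s(s + 1)(s + 2) vanishes at s ∈ {-2, -1, 0}; Q'(t) = 2(t + 2) vanishes at t ∈ {-2}.
Local minima of P (where P''>0): P(-2)=0, P(0)=0. Local minima of Q: Q(-2)=-4.
So the global minimum of h is P(-2) + Q(-2) − 5 = 0 − 4 − 5 = -9, attained at (-2, -2).

-9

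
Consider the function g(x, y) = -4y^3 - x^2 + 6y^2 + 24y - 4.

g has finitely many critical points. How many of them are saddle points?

1

g separates as a function of x plus a function of y, so ∇g=0 decouples.
∂g/∂x = -2x = 0 at x ∈ {0}; ∂g/∂y = -12(y - 2)(y + 1) = 0 at y ∈ {-1, 2}.
The Hessian is diagonal: diag(g_xx, g_yy). Second derivatives: g_xx(0)=-2; g_yy(-1)=36, g_yy(2)=-36.
Saddle points occur where the two diagonal entries have opposite signs: (0, -1). Count: 1.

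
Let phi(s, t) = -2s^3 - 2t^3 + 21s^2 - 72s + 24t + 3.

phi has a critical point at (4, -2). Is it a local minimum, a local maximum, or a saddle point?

The mixed partial ∂²phi/∂s∂t is 0, so the Hessian at any point is diag(phi_ss, phi_tt) = diag(6(-2s + 7), -12t).
At (4, -2): H = diag(-6, 24).
The eigenvalues have opposite signs, so H is indefinite: a saddle point.

saddle point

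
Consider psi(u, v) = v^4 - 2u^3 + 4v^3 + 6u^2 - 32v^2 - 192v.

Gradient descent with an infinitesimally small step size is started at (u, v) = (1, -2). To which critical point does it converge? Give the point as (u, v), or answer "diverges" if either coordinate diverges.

psi is separable, so gradient descent decouples: u follows -∂psi/∂u, v follows -∂psi/∂v.
∂psi/∂u = -6u(u - 2); at u=1 this is 6, so u decreases.
∂psi/∂v = 4(v - 4)(v + 3)(v + 4); at v=-2 this is -48, so v increases.
u converges to its nearest critical value 0 (a local min of the u-part); v converges to 4. The iterate converges to (0, 4).

(0, 4)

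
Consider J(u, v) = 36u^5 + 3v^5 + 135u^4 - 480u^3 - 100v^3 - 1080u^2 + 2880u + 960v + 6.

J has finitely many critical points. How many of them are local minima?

J separates as a function of u plus a function of v, so ∇J=0 decouples.
∂J/∂u = 180(u - 2)(u - 1)(u + 2)(u + 4) = 0 at u ∈ {-4, -2, 1, 2}; ∂J/∂v = 15(v - 4)(v - 2)(v + 2)(v + 4) = 0 at v ∈ {-4, -2, 2, 4}.
The Hessian is diagonal: diag(J_uu, J_vv). Second derivatives: J_uu(-4)=-10800, J_uu(-2)=4320, J_uu(1)=-2700, J_uu(2)=4320; J_vv(-4)=-1440, J_vv(-2)=720, J_vv(2)=-720, J_vv(4)=1440.
Local minima occur where both diagonal entries positive: (-2, -2), (-2, 4), (2, -2), (2, 4). Count: 4.

4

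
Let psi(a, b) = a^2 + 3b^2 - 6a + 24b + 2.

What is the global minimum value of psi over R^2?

-55

psi(a,b) separates as P(a) + Q(b) + 2, so its minimum is min P + min Q + 2.
P'(a) = 2a - 6 vanishes at a ∈ {3}; Q'(b) = 6b + 24 vanishes at b ∈ {-4}.
Local minima of P (where P''>0): P(3)=-9. Local minima of Q: Q(-4)=-48.
So the global minimum of psi is P(3) + Q(-4) + 2 = -9 − 48 + 2 = -55, attained at (3, -4).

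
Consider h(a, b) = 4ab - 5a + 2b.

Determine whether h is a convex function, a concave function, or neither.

neither

h is quadratic, so its Hessian is the constant matrix H = [[0, 4], [4, 0]].
det(H) = -16, tr(H) = 0.
det(H) < 0, so H is indefinite: neither convex nor concave.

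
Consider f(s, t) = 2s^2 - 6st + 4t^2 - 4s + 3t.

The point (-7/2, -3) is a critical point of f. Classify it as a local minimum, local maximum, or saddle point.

saddle point

The Hessian of f is constant: H = [[4, -6], [-6, 8]].
det(H) = 4·8 − (-6)² = -4.
Since det(H) < 0, H is indefinite and the critical point is a saddle point.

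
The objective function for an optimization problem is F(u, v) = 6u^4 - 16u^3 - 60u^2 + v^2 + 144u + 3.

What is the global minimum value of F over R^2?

-301

F(u,v) separates as P(u) + Q(v) + 3, so its minimum is min P + min Q + 3.
P'(u) = 24(u - 3)(u - 1)(u + 2) vanishes at u ∈ {-2, 1, 3}; Q'(v) = 2v vanishes at v ∈ {0}.
Local minima of P (where P''>0): P(-2)=-304, P(3)=-54. Local minima of Q: Q(0)=0.
So the global minimum of F is P(-2) + Q(0) + 3 = -304 + 0 + 3 = -301, attained at (-2, 0).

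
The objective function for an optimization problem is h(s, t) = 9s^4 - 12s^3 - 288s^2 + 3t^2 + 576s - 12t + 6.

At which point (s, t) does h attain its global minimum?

h(s,t) separates as P(s) + Q(t) + 6, so its minimum is min P + min Q + 6.
P'(s) = 36(s - 4)(s - 1)(s + 4) vanishes at s ∈ {-4, 1, 4}; Q'(t) = 6(t - 2) vanishes at t ∈ {2}.
Local minima of P (where P''>0): P(-4)=-3840, P(4)=-768. Local minima of Q: Q(2)=-12.
So the global minimum of h is P(-4) + Q(2) + 6 = -3840 − 12 + 6 = -3846, attained at (-4, 2).

(-4, 2)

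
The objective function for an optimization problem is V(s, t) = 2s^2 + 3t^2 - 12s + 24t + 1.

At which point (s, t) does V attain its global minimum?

V(s,t) separates as P(s) + Q(t) + 1, so its minimum is min P + min Q + 1.
P'(s) = 4s - 12 vanishes at s ∈ {3}; Q'(t) = 6(t + 4) vanishes at t ∈ {-4}.
Local minima of P (where P''>0): P(3)=-18. Local minima of Q: Q(-4)=-48.
So the global minimum of V is P(3) + Q(-4) + 1 = -18 − 48 + 1 = -65, attained at (3, -4).

(3, -4)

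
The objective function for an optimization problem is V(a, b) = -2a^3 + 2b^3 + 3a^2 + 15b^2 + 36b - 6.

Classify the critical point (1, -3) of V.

The mixed partial ∂²V/∂a∂b is 0, so the Hessian at any point is diag(V_aa, V_bb) = diag(6(-2a + 1), 6(2b + 5)).
At (1, -3): H = diag(-6, -6).
Both eigenvalues are negative, so H is negative definite: a local maximum.

local maximum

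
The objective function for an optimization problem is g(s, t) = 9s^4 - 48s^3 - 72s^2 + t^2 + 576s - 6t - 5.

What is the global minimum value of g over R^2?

-926

g(s,t) separates as P(s) + Q(t) − 5, so its minimum is min P + min Q − 5.
P'(s) = 36(s - 4)(s - 2)(s + 2) vanishes at s ∈ {-2, 2, 4}; Q'(t) = 2(t - 3) vanishes at t ∈ {3}.
Local minima of P (where P''>0): P(-2)=-912, P(4)=384. Local minima of Q: Q(3)=-9.
So the global minimum of g is P(-2) + Q(3) − 5 = -912 − 9 − 5 = -926, attained at (-2, 3).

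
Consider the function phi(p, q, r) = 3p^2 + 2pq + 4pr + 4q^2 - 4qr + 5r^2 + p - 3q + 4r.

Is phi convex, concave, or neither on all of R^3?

convex

phi is quadratic, so its Hessian is the constant matrix H = [[6, 2, 4], [2, 8, -4], [4, -4, 10]].
Leading principal minors: 6, 44, 152.
All positive ⇒ H ≻ 0 ⇒ convex.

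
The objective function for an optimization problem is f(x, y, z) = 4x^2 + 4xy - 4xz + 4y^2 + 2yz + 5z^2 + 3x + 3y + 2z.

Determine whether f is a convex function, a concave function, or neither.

convex

f is quadratic, so its Hessian is the constant matrix H = [[8, 4, -4], [4, 8, 2], [-4, 2, 10]].
Leading principal minors: 8, 48, 256.
All positive ⇒ H ≻ 0 ⇒ convex.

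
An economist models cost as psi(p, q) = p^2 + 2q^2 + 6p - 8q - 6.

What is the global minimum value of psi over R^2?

-23

psi(p,q) separates as A(p) + B(q) − 6, so its minimum is min A + min B − 6.
A'(p) = 2p + 6 vanishes at p ∈ {-3}; B'(q) = 4q - 8 vanishes at q ∈ {2}.
Local minima of A (where A''>0): A(-3)=-9. Local minima of B: B(2)=-8.
So the global minimum of psi is A(-3) + B(2) − 6 = -9 − 8 − 6 = -23, attained at (-3, 2).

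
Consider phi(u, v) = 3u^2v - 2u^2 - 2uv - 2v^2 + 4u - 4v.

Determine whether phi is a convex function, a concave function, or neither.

The term 3u^2v is cubic, so the Hessian is not constant.
∂²phi/∂u² = 6v - 4, which takes both signs as v varies (negative for sufficiently negative v). A diagonal entry of the Hessian changing sign means the Hessian is neither positive- nor negative-semidefinite on all of R^2.

neither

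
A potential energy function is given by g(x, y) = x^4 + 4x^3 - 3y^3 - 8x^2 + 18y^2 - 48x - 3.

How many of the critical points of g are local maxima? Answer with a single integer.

1

g separates as a function of x plus a function of y, so ∇g=0 decouples.
∂g/∂x = 4(x - 2)(x + 2)(x + 3) = 0 at x ∈ {-3, -2, 2}; ∂g/∂y = -9y(y - 4) = 0 at y ∈ {0, 4}.
The Hessian is diagonal: diag(g_xx, g_yy). Second derivatives: g_xx(-3)=20, g_xx(-2)=-16, g_xx(2)=80; g_yy(0)=36, g_yy(4)=-36.
Local maxima occur where both diagonal entries negative: (-2, 4). Count: 1.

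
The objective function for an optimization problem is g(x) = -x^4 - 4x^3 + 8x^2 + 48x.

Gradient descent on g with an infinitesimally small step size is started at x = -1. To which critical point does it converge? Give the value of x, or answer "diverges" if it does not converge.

g'(x) = -4(x - 2)(x + 2)(x + 3), so g'(-1) = 24.
Gradient descent moves in the -g' direction, i.e. x is decreasing.
The nearest critical point in that direction is x = -2, where g'' = 16 > 0 (a local minimum). The iterate converges there.

-2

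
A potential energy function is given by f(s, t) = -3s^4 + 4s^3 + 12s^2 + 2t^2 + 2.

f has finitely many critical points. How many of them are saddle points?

f separates as a function of s plus a function of t, so ∇f=0 decouples.
∂f/∂s = -12s(s - 2)(s + 1) = 0 at s ∈ {-1, 0, 2}; ∂f/∂t = 4t = 0 at t ∈ {0}.
The Hessian is diagonal: diag(f_ss, f_tt). Second derivatives: f_ss(-1)=-36, f_ss(0)=24, f_ss(2)=-72; f_tt(0)=4.
Saddle points occur where the two diagonal entries have opposite signs: (-1, 0), (2, 0). Count: 2.

2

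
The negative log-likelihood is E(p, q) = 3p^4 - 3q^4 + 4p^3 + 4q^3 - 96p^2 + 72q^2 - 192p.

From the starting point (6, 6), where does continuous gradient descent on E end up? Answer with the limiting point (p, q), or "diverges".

diverges

E is separable, so gradient descent decouples: p follows -∂E/∂p, q follows -∂E/∂q.
∂E/∂p = 12(p - 4)(p + 1)(p + 4); at p=6 this is 1680, so p decreases.
∂E/∂q = -12q(q - 4)(q + 3); at q=6 this is -1296, so q increases.
The q-coordinate has no critical point in that direction and runs off to infinity.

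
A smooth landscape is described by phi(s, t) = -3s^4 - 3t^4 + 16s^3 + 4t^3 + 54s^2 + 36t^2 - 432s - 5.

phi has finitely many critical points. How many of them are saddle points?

4

phi separates as a function of s plus a function of t, so ∇phi=0 decouples.
∂phi/∂s = -12(s - 4)(s - 3)(s + 3) = 0 at s ∈ {-3, 3, 4}; ∂phi/∂t = -12t(t - 3)(t + 2) = 0 at t ∈ {-2, 0, 3}.
The Hessian is diagonal: diag(phi_ss, phi_tt). Second derivatives: phi_ss(-3)=-504, phi_ss(3)=72, phi_ss(4)=-84; phi_tt(-2)=-120, phi_tt(0)=72, phi_tt(3)=-180.
Saddle points occur where the two diagonal entries have opposite signs: (-3, 0), (3, -2), (3, 3), (4, 0). Count: 4.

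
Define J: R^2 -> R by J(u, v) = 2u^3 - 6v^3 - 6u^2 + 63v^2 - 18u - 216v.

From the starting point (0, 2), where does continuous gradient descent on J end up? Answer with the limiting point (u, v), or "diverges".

J is separable, so gradient descent decouples: u follows -∂J/∂u, v follows -∂J/∂v.
∂J/∂u = 6(u - 3)(u + 1); at u=0 this is -18, so u increases.
∂J/∂v = -18(v - 4)(v - 3); at v=2 this is -36, so v increases.
u converges to its nearest critical value 3 (a local min of the u-part); v converges to 3. The iterate converges to (3, 3).

(3, 3)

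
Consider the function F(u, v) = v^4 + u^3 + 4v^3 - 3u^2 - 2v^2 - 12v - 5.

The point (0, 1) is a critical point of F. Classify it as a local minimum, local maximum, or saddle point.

saddle point

The mixed partial ∂²F/∂u∂v is 0, so the Hessian at any point is diag(F_uu, F_vv) = diag(6(u - 1), 4(3v^2 + 6v - 1)).
At (0, 1): H = diag(-6, 32).
The eigenvalues have opposite signs, so H is indefinite: a saddle point.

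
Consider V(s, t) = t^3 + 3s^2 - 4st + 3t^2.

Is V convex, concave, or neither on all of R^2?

The term t^3 is cubic, so the Hessian is not constant.
∂²V/∂t² = 6t + 6, which takes both signs as t varies (negative for sufficiently negative t). A diagonal entry of the Hessian changing sign means the Hessian is neither positive- nor negative-semidefinite on all of R^2.

neither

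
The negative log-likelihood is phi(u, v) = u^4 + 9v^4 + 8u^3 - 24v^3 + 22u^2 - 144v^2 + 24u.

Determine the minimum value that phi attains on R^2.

-1545

phi(u,v) separates as P(u) + Q(v), so its minimum is min P + min Q.
P'(u) = 4(u + 1)(u + 2)(u + 3) vanishes at u ∈ {-3, -2, -1}; Q'(v) = 36v(v - 4)(v + 2) vanishes at v ∈ {-2, 0, 4}.
Local minima of P (where P''>0): P(-3)=-9, P(-1)=-9. Local minima of Q: Q(-2)=-240, Q(4)=-1536.
So the global minimum of phi is P(-3) + Q(4) = -9 − 1536 = -1545, attained at (-3, 4).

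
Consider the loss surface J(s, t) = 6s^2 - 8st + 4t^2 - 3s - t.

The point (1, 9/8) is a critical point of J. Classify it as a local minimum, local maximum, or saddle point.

local minimum

The Hessian of J is constant: H = [[12, -8], [-8, 8]].
det(H) = 12·8 − (-8)² = 32.
det(H) > 0 and tr(H) = 20 > 0, so H is positive definite and the point is a local minimum.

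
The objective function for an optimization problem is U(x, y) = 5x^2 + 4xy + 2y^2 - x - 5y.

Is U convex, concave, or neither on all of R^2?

U is quadratic, so its Hessian is the constant matrix H = [[10, 4], [4, 4]].
det(H) = 24, tr(H) = 14.
det(H) > 0 and tr(H) > 0, so H is positive definite everywhere: convex.

convex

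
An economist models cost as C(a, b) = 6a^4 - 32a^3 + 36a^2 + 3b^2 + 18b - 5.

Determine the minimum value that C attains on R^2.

-86

C(a,b) separates as P(a) + Q(b) − 5, so its minimum is min P + min Q − 5.
P'(a) = 24a(a - 3)(a - 1) vanishes at a ∈ {0, 1, 3}; Q'(b) = 6b + 18 vanishes at b ∈ {-3}.
Local minima of P (where P''>0): P(0)=0, P(3)=-54. Local minima of Q: Q(-3)=-27.
So the global minimum of C is P(3) + Q(-3) − 5 = -54 − 27 − 5 = -86, attained at (3, -3).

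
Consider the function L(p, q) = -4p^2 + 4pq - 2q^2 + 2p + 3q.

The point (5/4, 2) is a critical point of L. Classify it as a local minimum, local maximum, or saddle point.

local maximum

The Hessian of L is constant: H = [[-8, 4], [4, -4]].
det(H) = (-8)·(-4) − 4² = 16.
det(H) > 0 and tr(H) = -12 < 0, so H is negative definite and the point is a local maximum.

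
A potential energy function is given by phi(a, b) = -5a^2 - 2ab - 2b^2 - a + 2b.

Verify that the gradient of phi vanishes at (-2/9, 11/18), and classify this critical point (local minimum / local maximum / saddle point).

∇phi = (-10a - 2b - 1, -2a - 4b + 2); substituting (-2/9, 11/18) gives ∇phi = (0, 0), so (-2/9, 11/18) is indeed a critical point.
The Hessian of phi is constant: H = [[-10, -2], [-2, -4]].
det(H) = (-10)·(-4) − (-2)² = 36.
det(H) > 0 and tr(H) = -14 < 0, so H is negative definite and the point is a local maximum.

local maximum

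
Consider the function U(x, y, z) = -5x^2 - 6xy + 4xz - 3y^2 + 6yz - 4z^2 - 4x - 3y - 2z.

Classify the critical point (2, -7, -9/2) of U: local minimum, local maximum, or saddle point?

local maximum

The Hessian is constant: H = [[-10, -6, 4], [-6, -6, 6], [4, 6, -8]].
Leading principal minors: Δ₁ = -10, Δ₂ = 24, Δ₃ = -24.
The minors alternate sign starting negative (−, +, −), so H is negative definite: a local maximum.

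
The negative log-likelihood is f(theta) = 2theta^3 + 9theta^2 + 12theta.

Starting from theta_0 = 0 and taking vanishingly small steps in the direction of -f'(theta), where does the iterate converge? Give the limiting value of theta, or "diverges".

f'(theta) = 6(theta + 1)(theta + 2), so f'(0) = 12.
Gradient descent moves in the -f' direction, i.e. theta is decreasing.
The nearest critical point in that direction is theta = -1, where f'' = 6 > 0 (a local minimum). The iterate converges there.

-1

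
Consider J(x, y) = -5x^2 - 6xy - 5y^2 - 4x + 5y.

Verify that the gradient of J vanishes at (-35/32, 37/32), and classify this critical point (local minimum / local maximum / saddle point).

∇J = (-10x - 6y - 4, -6x - 10y + 5); substituting (-35/32, 37/32) gives ∇J = (0, 0), so (-35/32, 37/32) is indeed a critical point.
The Hessian of J is constant: H = [[-10, -6], [-6, -10]].
det(H) = (-10)·(-10) − (-6)² = 64.
det(H) > 0 and tr(H) = -20 < 0, so H is negative definite and the point is a local maximum.

local maximum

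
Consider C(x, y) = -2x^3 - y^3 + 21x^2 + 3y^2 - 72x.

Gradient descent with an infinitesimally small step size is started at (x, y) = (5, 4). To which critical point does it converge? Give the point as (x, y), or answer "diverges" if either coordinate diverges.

diverges

C is separable, so gradient descent decouples: x follows -∂C/∂x, y follows -∂C/∂y.
∂C/∂x = -6(x - 4)(x - 3); at x=5 this is -12, so x increases.
∂C/∂y = -3y(y - 2); at y=4 this is -24, so y increases.
The x-coordinate has no critical point in that direction and runs off to infinity.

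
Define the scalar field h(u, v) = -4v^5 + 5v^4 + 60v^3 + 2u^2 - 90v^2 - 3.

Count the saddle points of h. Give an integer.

2

h separates as a function of u plus a function of v, so ∇h=0 decouples.
∂h/∂u = 4u = 0 at u ∈ {0}; ∂h/∂v = -20v(v - 3)(v - 1)(v + 3) = 0 at v ∈ {-3, 0, 1, 3}.
The Hessian is diagonal: diag(h_uu, h_vv). Second derivatives: h_uu(0)=4; h_vv(-3)=1440, h_vv(0)=-180, h_vv(1)=160, h_vv(3)=-720.
Saddle points occur where the two diagonal entries have opposite signs: (0, 0), (0, 3). Count: 2.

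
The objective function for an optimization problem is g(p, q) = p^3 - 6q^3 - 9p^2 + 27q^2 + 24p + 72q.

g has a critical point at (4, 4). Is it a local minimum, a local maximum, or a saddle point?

The mixed partial ∂²g/∂p∂q is 0, so the Hessian at any point is diag(g_pp, g_qq) = diag(6(p - 3), 18(-2q + 3)).
At (4, 4): H = diag(6, -90).
The eigenvalues have opposite signs, so H is indefinite: a saddle point.

saddle point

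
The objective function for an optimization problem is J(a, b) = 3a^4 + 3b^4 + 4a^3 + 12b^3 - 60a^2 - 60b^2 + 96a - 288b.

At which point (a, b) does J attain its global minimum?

J(a,b) separates as P(a) + Q(b), so its minimum is min P + min Q.
P'(a) = 12(a - 2)(a - 1)(a + 4) vanishes at a ∈ {-4, 1, 2}; Q'(b) = 12(b - 3)(b + 2)(b + 4) vanishes at b ∈ {-4, -2, 3}.
Local minima of P (where P''>0): P(-4)=-832, P(2)=32. Local minima of Q: Q(-4)=192, Q(3)=-837.
So the global minimum of J is P(-4) + Q(3) = -832 − 837 = -1669, attained at (-4, 3).

(-4, 3)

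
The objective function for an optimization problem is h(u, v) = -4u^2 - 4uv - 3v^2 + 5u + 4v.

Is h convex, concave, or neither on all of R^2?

concave

h is quadratic, so its Hessian is the constant matrix H = [[-8, -4], [-4, -6]].
det(H) = 32, tr(H) = -14.
det(H) > 0 and tr(H) < 0, so H is negative definite everywhere: concave.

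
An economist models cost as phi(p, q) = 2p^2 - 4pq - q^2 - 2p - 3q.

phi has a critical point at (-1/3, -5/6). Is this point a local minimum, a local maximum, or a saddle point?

The Hessian of phi is constant: H = [[4, -4], [-4, -2]].
det(H) = 4·(-2) − (-4)² = -24.
Since det(H) < 0, H is indefinite and the critical point is a saddle point.

saddle point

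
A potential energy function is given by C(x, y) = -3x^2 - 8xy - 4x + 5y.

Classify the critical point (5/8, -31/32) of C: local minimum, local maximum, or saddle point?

saddle point

The Hessian of C is constant: H = [[-6, -8], [-8, 0]].
det(H) = (-6)·0 − (-8)² = -64.
Since det(H) < 0, H is indefinite and the critical point is a saddle point.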